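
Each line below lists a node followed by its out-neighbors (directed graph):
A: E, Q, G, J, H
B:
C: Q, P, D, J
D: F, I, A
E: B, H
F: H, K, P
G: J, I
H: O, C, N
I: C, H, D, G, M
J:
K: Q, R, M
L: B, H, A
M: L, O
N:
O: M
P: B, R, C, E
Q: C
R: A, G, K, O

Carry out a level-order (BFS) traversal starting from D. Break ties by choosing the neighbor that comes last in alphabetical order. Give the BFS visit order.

Visit D; enqueue I, F, A → queue [I, F, A]
Visit I; enqueue M, H, G, C → queue [F, A, M, H, G, C]
Visit F; enqueue P, K → queue [A, M, H, G, C, P, K]
Visit A; enqueue Q, J, E → queue [M, H, G, C, P, K, Q, J, E]
Visit M; enqueue O, L → queue [H, G, C, P, K, Q, J, E, O, L]
Visit H; enqueue N → queue [G, C, P, K, Q, J, E, O, L, N]
Visit G → queue [C, P, K, Q, J, E, O, L, N]
Visit C → queue [P, K, Q, J, E, O, L, N]
Visit P; enqueue R, B → queue [K, Q, J, E, O, L, N, R, B]
Visit K → queue [Q, J, E, O, L, N, R, B]
Visit Q → queue [J, E, O, L, N, R, B]
Visit J → queue [E, O, L, N, R, B]
Visit E → queue [O, L, N, R, B]
Visit O → queue [L, N, R, B]
Visit L → queue [N, R, B]
Visit N → queue [R, B]
Visit R → queue [B]
Visit B → queue []

D, I, F, A, M, H, G, C, P, K, Q, J, E, O, L, N, R, B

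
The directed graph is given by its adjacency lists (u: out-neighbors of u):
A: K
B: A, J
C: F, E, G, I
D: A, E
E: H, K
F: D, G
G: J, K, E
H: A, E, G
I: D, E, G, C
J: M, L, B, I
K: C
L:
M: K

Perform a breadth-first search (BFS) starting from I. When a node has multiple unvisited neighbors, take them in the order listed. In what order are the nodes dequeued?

I, D, E, G, C, A, H, K, J, F, M, L, B

Visit I; enqueue D, E, G, C → queue [D, E, G, C]
Visit D; enqueue A → queue [E, G, C, A]
Visit E; enqueue H, K → queue [G, C, A, H, K]
Visit G; enqueue J → queue [C, A, H, K, J]
Visit C; enqueue F → queue [A, H, K, J, F]
Visit A → queue [H, K, J, F]
Visit H → queue [K, J, F]
Visit K → queue [J, F]
Visit J; enqueue M, L, B → queue [F, M, L, B]
Visit F → queue [M, L, B]
Visit M → queue [L, B]
Visit L → queue [B]
Visit B → queue []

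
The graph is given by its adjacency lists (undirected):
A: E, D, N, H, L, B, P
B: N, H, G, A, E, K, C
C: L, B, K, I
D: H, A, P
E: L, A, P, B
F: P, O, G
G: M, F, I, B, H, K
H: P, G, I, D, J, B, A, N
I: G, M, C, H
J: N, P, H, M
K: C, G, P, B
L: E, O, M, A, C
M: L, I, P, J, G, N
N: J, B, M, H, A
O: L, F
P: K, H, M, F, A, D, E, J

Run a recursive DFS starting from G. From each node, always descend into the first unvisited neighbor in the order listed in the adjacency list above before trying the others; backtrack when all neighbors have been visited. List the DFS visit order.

Visit G
G → M
M → L
L → E
E → A
A → D
D → H
H → P
P → K
K → C
C → B
B → N
N → J
C → I
P → F
F → O

G → M → L → E → A → D → H → P → K → C → B → N → J → I → F → O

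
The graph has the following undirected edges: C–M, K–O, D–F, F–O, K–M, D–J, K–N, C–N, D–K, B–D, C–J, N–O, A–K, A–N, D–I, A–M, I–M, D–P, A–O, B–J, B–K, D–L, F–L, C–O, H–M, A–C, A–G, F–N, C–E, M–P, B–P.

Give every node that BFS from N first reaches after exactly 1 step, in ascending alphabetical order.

Level 0: N
Level 1: A, C, F, K, O
Level 2: B, D, E, G, J, L, M
Level 3: H, I, P

A, C, F, K, O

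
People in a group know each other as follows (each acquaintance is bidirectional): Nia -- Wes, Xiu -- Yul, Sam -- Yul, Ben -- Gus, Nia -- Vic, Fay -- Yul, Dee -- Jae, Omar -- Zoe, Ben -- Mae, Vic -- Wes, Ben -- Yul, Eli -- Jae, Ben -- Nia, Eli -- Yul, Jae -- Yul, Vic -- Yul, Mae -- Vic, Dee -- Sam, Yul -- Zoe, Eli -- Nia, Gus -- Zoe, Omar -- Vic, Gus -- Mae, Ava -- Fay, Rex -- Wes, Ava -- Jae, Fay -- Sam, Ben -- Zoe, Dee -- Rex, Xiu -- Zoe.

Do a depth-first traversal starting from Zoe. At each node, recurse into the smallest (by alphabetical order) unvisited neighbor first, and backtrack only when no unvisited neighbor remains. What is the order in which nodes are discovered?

Visit Zoe
Zoe → Ben
Ben → Gus
Gus → Mae
Mae → Vic
Vic → Nia
Nia → Eli
Eli → Jae
Jae → Ava
Ava → Fay
Fay → Sam
Sam → Dee
Dee → Rex
Rex → Wes
Sam → Yul
Yul → Xiu
Vic → Omar

Zoe → Ben → Gus → Mae → Vic → Nia → Eli → Jae → Ava → Fay → Sam → Dee → Rex → Wes → Yul → Xiu → Omar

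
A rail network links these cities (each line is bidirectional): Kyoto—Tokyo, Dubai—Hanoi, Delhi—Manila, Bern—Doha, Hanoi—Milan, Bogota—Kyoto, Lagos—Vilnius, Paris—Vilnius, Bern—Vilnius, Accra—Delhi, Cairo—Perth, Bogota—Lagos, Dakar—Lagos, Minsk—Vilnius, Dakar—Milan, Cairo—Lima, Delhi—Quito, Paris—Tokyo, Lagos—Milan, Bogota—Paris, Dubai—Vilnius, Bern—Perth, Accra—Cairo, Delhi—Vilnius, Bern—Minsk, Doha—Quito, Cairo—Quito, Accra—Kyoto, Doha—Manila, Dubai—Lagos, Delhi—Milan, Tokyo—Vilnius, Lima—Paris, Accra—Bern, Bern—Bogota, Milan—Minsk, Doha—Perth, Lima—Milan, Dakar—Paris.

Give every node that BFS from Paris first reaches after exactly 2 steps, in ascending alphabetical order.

Bern, Cairo, Delhi, Dubai, Kyoto, Lagos, Milan, Minsk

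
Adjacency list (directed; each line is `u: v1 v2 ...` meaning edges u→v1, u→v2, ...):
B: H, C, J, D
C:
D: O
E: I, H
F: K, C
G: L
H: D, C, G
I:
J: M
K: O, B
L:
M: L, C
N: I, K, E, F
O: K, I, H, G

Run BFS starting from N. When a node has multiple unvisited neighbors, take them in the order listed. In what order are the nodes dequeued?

N, I, K, E, F, O, B, H, C, G, J, D, L, M

Visit N; enqueue I, K, E, F → queue [I, K, E, F]
Visit I → queue [K, E, F]
Visit K; enqueue O, B → queue [E, F, O, B]
Visit E; enqueue H → queue [F, O, B, H]
Visit F; enqueue C → queue [O, B, H, C]
Visit O; enqueue G → queue [B, H, C, G]
Visit B; enqueue J, D → queue [H, C, G, J, D]
Visit H → queue [C, G, J, D]
Visit C → queue [G, J, D]
Visit G; enqueue L → queue [J, D, L]
Visit J; enqueue M → queue [D, L, M]
Visit D → queue [L, M]
Visit L → queue [M]
Visit M → queue []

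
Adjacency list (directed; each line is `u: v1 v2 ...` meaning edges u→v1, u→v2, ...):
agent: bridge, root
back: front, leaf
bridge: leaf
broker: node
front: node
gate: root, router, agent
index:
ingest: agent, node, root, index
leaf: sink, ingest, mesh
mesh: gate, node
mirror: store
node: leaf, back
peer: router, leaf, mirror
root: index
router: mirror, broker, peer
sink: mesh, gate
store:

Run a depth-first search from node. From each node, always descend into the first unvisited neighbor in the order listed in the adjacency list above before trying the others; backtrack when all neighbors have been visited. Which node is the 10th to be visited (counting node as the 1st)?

store

Visit node
node → leaf
leaf → sink
sink → mesh
mesh → gate
gate → root
root → index
gate → router
router → mirror
mirror → store
router → broker
router → peer
gate → agent
agent → bridge
leaf → ingest
node → back
back → front

Visit order: node, leaf, sink, mesh, gate, root, index, router, mirror, store, broker, peer, agent, bridge, ingest, back, front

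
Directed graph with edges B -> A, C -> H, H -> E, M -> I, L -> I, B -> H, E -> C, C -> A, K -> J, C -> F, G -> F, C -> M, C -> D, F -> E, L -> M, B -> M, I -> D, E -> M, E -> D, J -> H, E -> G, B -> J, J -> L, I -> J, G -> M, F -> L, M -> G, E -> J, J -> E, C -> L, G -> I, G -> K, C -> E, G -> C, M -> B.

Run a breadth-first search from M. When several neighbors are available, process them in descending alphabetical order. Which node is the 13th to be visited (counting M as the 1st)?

E

Visit M; enqueue I, G, B → queue [I, G, B]
Visit I; enqueue J, D → queue [G, B, J, D]
Visit G; enqueue K, F, C → queue [B, J, D, K, F, C]
Visit B; enqueue H, A → queue [J, D, K, F, C, H, A]
Visit J; enqueue L, E → queue [D, K, F, C, H, A, L, E]
Visit D → queue [K, F, C, H, A, L, E]
Visit K → queue [F, C, H, A, L, E]
Visit F → queue [C, H, A, L, E]
Visit C → queue [H, A, L, E]
Visit H → queue [A, L, E]
Visit A → queue [L, E]
Visit L → queue [E]
Visit E → queue []

Visit order: M, I, G, B, J, D, K, F, C, H, A, L, E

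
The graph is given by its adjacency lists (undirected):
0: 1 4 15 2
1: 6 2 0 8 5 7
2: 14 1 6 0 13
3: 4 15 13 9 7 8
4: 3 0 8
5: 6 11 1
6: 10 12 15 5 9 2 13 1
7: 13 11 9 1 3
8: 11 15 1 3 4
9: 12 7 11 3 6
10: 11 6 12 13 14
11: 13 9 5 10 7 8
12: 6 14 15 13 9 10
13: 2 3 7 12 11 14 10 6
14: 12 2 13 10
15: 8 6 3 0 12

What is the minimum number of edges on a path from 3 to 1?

2

Level 0: 3
Level 1: 4, 7, 8, 9, 13, 15
Level 2: 0, 1, 2, 6, 10, 11, 12, 14
Level 3: 5
1 first appears at level 2.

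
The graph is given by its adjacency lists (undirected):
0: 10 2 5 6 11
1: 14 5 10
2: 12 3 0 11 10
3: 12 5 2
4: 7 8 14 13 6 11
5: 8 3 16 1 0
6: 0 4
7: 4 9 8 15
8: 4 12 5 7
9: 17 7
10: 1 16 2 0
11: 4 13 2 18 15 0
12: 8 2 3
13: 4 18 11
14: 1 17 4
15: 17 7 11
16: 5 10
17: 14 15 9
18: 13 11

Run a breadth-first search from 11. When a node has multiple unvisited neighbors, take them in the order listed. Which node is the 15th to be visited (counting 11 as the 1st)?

Visit 11; enqueue 4, 13, 2, 18, 15, 0 → queue [4, 13, 2, 18, 15, 0]
Visit 4; enqueue 7, 8, 14, 6 → queue [13, 2, 18, 15, 0, 7, 8, 14, 6]
Visit 13 → queue [2, 18, 15, 0, 7, 8, 14, 6]
Visit 2; enqueue 12, 3, 10 → queue [18, 15, 0, 7, 8, 14, 6, 12, 3, 10]
Visit 18 → queue [15, 0, 7, 8, 14, 6, 12, 3, 10]
Visit 15; enqueue 17 → queue [0, 7, 8, 14, 6, 12, 3, 10, 17]
Visit 0; enqueue 5 → queue [7, 8, 14, 6, 12, 3, 10, 17, 5]
Visit 7; enqueue 9 → queue [8, 14, 6, 12, 3, 10, 17, 5, 9]
Visit 8 → queue [14, 6, 12, 3, 10, 17, 5, 9]
Visit 14; enqueue 1 → queue [6, 12, 3, 10, 17, 5, 9, 1]
Visit 6 → queue [12, 3, 10, 17, 5, 9, 1]
Visit 12 → queue [3, 10, 17, 5, 9, 1]
Visit 3 → queue [10, 17, 5, 9, 1]
Visit 10; enqueue 16 → queue [17, 5, 9, 1, 16]
Visit 17 → queue [5, 9, 1, 16]
Visit 5 → queue [9, 1, 16]
Visit 9 → queue [1, 16]
Visit 1 → queue [16]
Visit 16 → queue []

Visit order: 11, 4, 13, 2, 18, 15, 0, 7, 8, 14, 6, 12, 3, 10, 17, 5, 9, 1, 16

17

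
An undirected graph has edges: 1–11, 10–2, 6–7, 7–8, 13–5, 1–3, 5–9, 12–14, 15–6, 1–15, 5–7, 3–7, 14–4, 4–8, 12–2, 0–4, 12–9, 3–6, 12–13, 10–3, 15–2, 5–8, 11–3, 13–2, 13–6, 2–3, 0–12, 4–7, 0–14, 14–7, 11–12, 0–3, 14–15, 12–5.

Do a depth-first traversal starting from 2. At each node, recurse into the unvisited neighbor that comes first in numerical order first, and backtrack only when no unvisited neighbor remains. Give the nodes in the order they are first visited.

Visit 2
2 → 3
3 → 0
0 → 4
4 → 7
7 → 5
5 → 8
5 → 9
9 → 12
12 → 11
11 → 1
1 → 15
15 → 6
6 → 13
15 → 14
3 → 10

2 3 0 4 7 5 8 9 12 11 1 15 6 13 14 10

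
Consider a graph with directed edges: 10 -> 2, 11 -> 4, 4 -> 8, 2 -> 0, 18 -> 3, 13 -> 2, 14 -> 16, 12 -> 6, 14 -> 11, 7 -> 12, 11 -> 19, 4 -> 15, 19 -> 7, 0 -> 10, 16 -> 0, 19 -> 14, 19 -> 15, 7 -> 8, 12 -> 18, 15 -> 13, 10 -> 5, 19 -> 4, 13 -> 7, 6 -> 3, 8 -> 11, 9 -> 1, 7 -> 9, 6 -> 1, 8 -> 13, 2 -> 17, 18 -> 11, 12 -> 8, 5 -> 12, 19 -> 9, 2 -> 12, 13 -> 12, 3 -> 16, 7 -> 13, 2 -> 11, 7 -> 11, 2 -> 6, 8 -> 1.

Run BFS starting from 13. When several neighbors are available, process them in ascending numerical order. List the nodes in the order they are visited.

Visit 13; enqueue 2, 7, 12 → queue [2, 7, 12]
Visit 2; enqueue 0, 6, 11, 17 → queue [7, 12, 0, 6, 11, 17]
Visit 7; enqueue 8, 9 → queue [12, 0, 6, 11, 17, 8, 9]
Visit 12; enqueue 18 → queue [0, 6, 11, 17, 8, 9, 18]
Visit 0; enqueue 10 → queue [6, 11, 17, 8, 9, 18, 10]
Visit 6; enqueue 1, 3 → queue [11, 17, 8, 9, 18, 10, 1, 3]
Visit 11; enqueue 4, 19 → queue [17, 8, 9, 18, 10, 1, 3, 4, 19]
Visit 17 → queue [8, 9, 18, 10, 1, 3, 4, 19]
Visit 8 → queue [9, 18, 10, 1, 3, 4, 19]
Visit 9 → queue [18, 10, 1, 3, 4, 19]
Visit 18 → queue [10, 1, 3, 4, 19]
Visit 10; enqueue 5 → queue [1, 3, 4, 19, 5]
Visit 1 → queue [3, 4, 19, 5]
Visit 3; enqueue 16 → queue [4, 19, 5, 16]
Visit 4; enqueue 15 → queue [19, 5, 16, 15]
Visit 19; enqueue 14 → queue [5, 16, 15, 14]
Visit 5 → queue [16, 15, 14]
Visit 16 → queue [15, 14]
Visit 15 → queue [14]
Visit 14 → queue []

13, 2, 7, 12, 0, 6, 11, 17, 8, 9, 18, 10, 1, 3, 4, 19, 5, 16, 15, 14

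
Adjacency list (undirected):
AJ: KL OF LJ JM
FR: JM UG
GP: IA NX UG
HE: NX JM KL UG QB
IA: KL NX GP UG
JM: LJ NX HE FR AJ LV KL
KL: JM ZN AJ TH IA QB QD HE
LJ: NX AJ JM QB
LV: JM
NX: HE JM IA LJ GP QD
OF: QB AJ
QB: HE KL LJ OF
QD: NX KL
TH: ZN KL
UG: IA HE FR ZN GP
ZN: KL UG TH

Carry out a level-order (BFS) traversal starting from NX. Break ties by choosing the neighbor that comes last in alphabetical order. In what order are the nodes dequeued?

Visit NX; enqueue QD, LJ, JM, IA, HE, GP → queue [QD, LJ, JM, IA, HE, GP]
Visit QD; enqueue KL → queue [LJ, JM, IA, HE, GP, KL]
Visit LJ; enqueue QB, AJ → queue [JM, IA, HE, GP, KL, QB, AJ]
Visit JM; enqueue LV, FR → queue [IA, HE, GP, KL, QB, AJ, LV, FR]
Visit IA; enqueue UG → queue [HE, GP, KL, QB, AJ, LV, FR, UG]
Visit HE → queue [GP, KL, QB, AJ, LV, FR, UG]
Visit GP → queue [KL, QB, AJ, LV, FR, UG]
Visit KL; enqueue ZN, TH → queue [QB, AJ, LV, FR, UG, ZN, TH]
Visit QB; enqueue OF → queue [AJ, LV, FR, UG, ZN, TH, OF]
Visit AJ → queue [LV, FR, UG, ZN, TH, OF]
Visit LV → queue [FR, UG, ZN, TH, OF]
Visit FR → queue [UG, ZN, TH, OF]
Visit UG → queue [ZN, TH, OF]
Visit ZN → queue [TH, OF]
Visit TH → queue [OF]
Visit OF → queue []

NX, QD, LJ, JM, IA, HE, GP, KL, QB, AJ, LV, FR, UG, ZN, TH, OF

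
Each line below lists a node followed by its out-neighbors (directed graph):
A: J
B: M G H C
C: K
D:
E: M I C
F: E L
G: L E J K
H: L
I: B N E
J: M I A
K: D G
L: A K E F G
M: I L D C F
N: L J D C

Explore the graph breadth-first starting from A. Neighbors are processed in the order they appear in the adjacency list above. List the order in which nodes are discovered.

A → J → M → I → L → D → C → F → B → N → E → K → G → H

Visit A; enqueue J → queue [J]
Visit J; enqueue M, I → queue [M, I]
Visit M; enqueue L, D, C, F → queue [I, L, D, C, F]
Visit I; enqueue B, N, E → queue [L, D, C, F, B, N, E]
Visit L; enqueue K, G → queue [D, C, F, B, N, E, K, G]
Visit D → queue [C, F, B, N, E, K, G]
Visit C → queue [F, B, N, E, K, G]
Visit F → queue [B, N, E, K, G]
Visit B; enqueue H → queue [N, E, K, G, H]
Visit N → queue [E, K, G, H]
Visit E → queue [K, G, H]
Visit K → queue [G, H]
Visit G → queue [H]
Visit H → queue []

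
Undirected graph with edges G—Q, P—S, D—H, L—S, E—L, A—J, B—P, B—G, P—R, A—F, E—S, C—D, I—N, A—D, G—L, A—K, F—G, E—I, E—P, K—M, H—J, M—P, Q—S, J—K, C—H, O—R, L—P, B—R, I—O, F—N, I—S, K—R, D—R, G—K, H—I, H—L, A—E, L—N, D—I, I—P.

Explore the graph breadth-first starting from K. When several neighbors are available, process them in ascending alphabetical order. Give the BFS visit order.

Visit K; enqueue A, G, J, M, R → queue [A, G, J, M, R]
Visit A; enqueue D, E, F → queue [G, J, M, R, D, E, F]
Visit G; enqueue B, L, Q → queue [J, M, R, D, E, F, B, L, Q]
Visit J; enqueue H → queue [M, R, D, E, F, B, L, Q, H]
Visit M; enqueue P → queue [R, D, E, F, B, L, Q, H, P]
Visit R; enqueue O → queue [D, E, F, B, L, Q, H, P, O]
Visit D; enqueue C, I → queue [E, F, B, L, Q, H, P, O, C, I]
Visit E; enqueue S → queue [F, B, L, Q, H, P, O, C, I, S]
Visit F; enqueue N → queue [B, L, Q, H, P, O, C, I, S, N]
Visit B → queue [L, Q, H, P, O, C, I, S, N]
Visit L → queue [Q, H, P, O, C, I, S, N]
Visit Q → queue [H, P, O, C, I, S, N]
Visit H → queue [P, O, C, I, S, N]
Visit P → queue [O, C, I, S, N]
Visit O → queue [C, I, S, N]
Visit C → queue [I, S, N]
Visit I → queue [S, N]
Visit S → queue [N]
Visit N → queue []

K A G J M R D E F B L Q H P O C I S N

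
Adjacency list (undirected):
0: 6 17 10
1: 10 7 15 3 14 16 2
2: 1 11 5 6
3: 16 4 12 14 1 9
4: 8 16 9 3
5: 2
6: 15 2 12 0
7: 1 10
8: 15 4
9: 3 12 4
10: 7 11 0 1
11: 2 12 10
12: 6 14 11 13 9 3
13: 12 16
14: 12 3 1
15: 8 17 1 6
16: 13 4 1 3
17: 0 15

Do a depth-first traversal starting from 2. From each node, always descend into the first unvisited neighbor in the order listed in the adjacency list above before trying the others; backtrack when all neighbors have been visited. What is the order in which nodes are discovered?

Visit 2
2 → 1
1 → 10
10 → 7
10 → 11
11 → 12
12 → 6
6 → 15
15 → 8
8 → 4
4 → 16
16 → 13
16 → 3
3 → 14
3 → 9
15 → 17
17 → 0
2 → 5

2, 1, 10, 7, 11, 12, 6, 15, 8, 4, 16, 13, 3, 14, 9, 17, 0, 5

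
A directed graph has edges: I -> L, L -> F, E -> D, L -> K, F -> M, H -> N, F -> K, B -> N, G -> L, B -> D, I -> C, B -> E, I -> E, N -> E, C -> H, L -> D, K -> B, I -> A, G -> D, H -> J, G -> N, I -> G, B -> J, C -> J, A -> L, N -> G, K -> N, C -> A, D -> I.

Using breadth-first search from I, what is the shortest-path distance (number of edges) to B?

3

Level 0: I
Level 1: A, C, E, G, L
Level 2: D, F, H, J, K, N
Level 3: B, M
B first appears at level 3.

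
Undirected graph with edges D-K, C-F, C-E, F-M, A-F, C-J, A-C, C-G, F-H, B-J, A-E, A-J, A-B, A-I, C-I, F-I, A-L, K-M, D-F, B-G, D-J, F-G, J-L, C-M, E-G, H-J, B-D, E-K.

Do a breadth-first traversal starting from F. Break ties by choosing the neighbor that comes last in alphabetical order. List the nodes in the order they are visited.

Visit F; enqueue M, I, H, G, D, C, A → queue [M, I, H, G, D, C, A]
Visit M; enqueue K → queue [I, H, G, D, C, A, K]
Visit I → queue [H, G, D, C, A, K]
Visit H; enqueue J → queue [G, D, C, A, K, J]
Visit G; enqueue E, B → queue [D, C, A, K, J, E, B]
Visit D → queue [C, A, K, J, E, B]
Visit C → queue [A, K, J, E, B]
Visit A; enqueue L → queue [K, J, E, B, L]
Visit K → queue [J, E, B, L]
Visit J → queue [E, B, L]
Visit E → queue [B, L]
Visit B → queue [L]
Visit L → queue []

F M I H G D C A K J E B L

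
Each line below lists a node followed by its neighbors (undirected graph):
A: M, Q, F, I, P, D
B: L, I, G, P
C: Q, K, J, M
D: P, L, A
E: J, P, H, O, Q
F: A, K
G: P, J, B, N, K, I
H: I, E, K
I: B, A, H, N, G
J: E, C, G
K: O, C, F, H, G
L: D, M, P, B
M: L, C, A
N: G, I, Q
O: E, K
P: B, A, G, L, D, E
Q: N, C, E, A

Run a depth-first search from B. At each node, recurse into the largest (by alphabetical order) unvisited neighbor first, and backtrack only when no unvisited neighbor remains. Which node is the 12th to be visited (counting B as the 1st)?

E

Visit B
B → P
P → L
L → M
M → C
C → Q
Q → N
N → I
I → H
H → K
K → O
O → E
E → J
J → G
K → F
F → A
A → D

Visit order: B, P, L, M, C, Q, N, I, H, K, O, E, J, G, F, A, D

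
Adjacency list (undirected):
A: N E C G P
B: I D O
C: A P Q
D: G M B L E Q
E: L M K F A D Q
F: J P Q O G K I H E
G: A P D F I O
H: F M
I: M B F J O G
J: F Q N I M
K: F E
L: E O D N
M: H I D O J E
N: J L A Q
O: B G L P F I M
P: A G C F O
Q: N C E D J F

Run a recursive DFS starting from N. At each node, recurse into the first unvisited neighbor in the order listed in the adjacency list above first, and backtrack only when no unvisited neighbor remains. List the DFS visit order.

Visit N
N → J
J → F
F → P
P → A
A → E
E → L
L → O
O → B
B → I
I → M
M → H
M → D
D → G
D → Q
Q → C
E → K

N, J, F, P, A, E, L, O, B, I, M, H, D, G, Q, C, K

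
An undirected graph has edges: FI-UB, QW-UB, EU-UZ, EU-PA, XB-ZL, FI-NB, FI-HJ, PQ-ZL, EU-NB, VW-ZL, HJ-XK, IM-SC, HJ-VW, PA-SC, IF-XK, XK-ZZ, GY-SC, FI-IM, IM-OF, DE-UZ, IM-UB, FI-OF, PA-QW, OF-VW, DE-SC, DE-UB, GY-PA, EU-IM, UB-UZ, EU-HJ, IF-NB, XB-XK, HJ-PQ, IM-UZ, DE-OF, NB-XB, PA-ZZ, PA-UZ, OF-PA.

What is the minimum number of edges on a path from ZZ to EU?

Level 0: ZZ
Level 1: PA, XK
Level 2: EU, GY, HJ, IF, OF, QW, SC, UZ, XB
Level 3: DE, FI, IM, NB, PQ, UB, VW, ZL
EU first appears at level 2.

2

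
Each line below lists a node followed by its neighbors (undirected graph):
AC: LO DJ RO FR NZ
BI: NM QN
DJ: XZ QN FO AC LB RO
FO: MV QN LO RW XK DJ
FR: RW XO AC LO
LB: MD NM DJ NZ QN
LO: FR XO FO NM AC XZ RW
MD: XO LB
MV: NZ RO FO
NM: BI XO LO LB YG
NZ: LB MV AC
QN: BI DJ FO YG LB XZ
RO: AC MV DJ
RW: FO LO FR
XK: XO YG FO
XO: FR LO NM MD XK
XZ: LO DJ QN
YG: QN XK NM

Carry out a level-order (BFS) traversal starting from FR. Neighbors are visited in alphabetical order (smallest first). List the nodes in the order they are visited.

FR → AC → LO → RW → XO → DJ → NZ → RO → FO → NM → XZ → MD → XK → LB → QN → MV → BI → YG

Visit FR; enqueue AC, LO, RW, XO → queue [AC, LO, RW, XO]
Visit AC; enqueue DJ, NZ, RO → queue [LO, RW, XO, DJ, NZ, RO]
Visit LO; enqueue FO, NM, XZ → queue [RW, XO, DJ, NZ, RO, FO, NM, XZ]
Visit RW → queue [XO, DJ, NZ, RO, FO, NM, XZ]
Visit XO; enqueue MD, XK → queue [DJ, NZ, RO, FO, NM, XZ, MD, XK]
Visit DJ; enqueue LB, QN → queue [NZ, RO, FO, NM, XZ, MD, XK, LB, QN]
Visit NZ; enqueue MV → queue [RO, FO, NM, XZ, MD, XK, LB, QN, MV]
Visit RO → queue [FO, NM, XZ, MD, XK, LB, QN, MV]
Visit FO → queue [NM, XZ, MD, XK, LB, QN, MV]
Visit NM; enqueue BI, YG → queue [XZ, MD, XK, LB, QN, MV, BI, YG]
Visit XZ → queue [MD, XK, LB, QN, MV, BI, YG]
Visit MD → queue [XK, LB, QN, MV, BI, YG]
Visit XK → queue [LB, QN, MV, BI, YG]
Visit LB → queue [QN, MV, BI, YG]
Visit QN → queue [MV, BI, YG]
Visit MV → queue [BI, YG]
Visit BI → queue [YG]
Visit YG → queue []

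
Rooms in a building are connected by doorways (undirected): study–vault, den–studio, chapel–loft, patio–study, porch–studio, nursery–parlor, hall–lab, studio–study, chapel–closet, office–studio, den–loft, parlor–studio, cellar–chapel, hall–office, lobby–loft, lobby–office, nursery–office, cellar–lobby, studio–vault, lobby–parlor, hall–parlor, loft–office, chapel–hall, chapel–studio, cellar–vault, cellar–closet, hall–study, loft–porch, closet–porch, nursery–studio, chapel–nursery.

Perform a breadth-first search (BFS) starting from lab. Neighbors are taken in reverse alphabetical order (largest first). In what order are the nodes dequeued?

lab, hall, study, parlor, office, chapel, vault, studio, patio, nursery, lobby, loft, closet, cellar, porch, den

Visit lab; enqueue hall → queue [hall]
Visit hall; enqueue study, parlor, office, chapel → queue [study, parlor, office, chapel]
Visit study; enqueue vault, studio, patio → queue [parlor, office, chapel, vault, studio, patio]
Visit parlor; enqueue nursery, lobby → queue [office, chapel, vault, studio, patio, nursery, lobby]
Visit office; enqueue loft → queue [chapel, vault, studio, patio, nursery, lobby, loft]
Visit chapel; enqueue closet, cellar → queue [vault, studio, patio, nursery, lobby, loft, closet, cellar]
Visit vault → queue [studio, patio, nursery, lobby, loft, closet, cellar]
Visit studio; enqueue porch, den → queue [patio, nursery, lobby, loft, closet, cellar, porch, den]
Visit patio → queue [nursery, lobby, loft, closet, cellar, porch, den]
Visit nursery → queue [lobby, loft, closet, cellar, porch, den]
Visit lobby → queue [loft, closet, cellar, porch, den]
Visit loft → queue [closet, cellar, porch, den]
Visit closet → queue [cellar, porch, den]
Visit cellar → queue [porch, den]
Visit porch → queue [den]
Visit den → queue []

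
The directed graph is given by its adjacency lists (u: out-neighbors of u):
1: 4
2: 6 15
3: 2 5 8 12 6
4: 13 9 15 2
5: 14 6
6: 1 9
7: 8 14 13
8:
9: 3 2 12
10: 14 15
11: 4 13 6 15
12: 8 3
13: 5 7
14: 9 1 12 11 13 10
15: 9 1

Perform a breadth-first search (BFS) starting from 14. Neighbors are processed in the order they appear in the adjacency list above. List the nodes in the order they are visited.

Visit 14; enqueue 9, 1, 12, 11, 13, 10 → queue [9, 1, 12, 11, 13, 10]
Visit 9; enqueue 3, 2 → queue [1, 12, 11, 13, 10, 3, 2]
Visit 1; enqueue 4 → queue [12, 11, 13, 10, 3, 2, 4]
Visit 12; enqueue 8 → queue [11, 13, 10, 3, 2, 4, 8]
Visit 11; enqueue 6, 15 → queue [13, 10, 3, 2, 4, 8, 6, 15]
Visit 13; enqueue 5, 7 → queue [10, 3, 2, 4, 8, 6, 15, 5, 7]
Visit 10 → queue [3, 2, 4, 8, 6, 15, 5, 7]
Visit 3 → queue [2, 4, 8, 6, 15, 5, 7]
Visit 2 → queue [4, 8, 6, 15, 5, 7]
Visit 4 → queue [8, 6, 15, 5, 7]
Visit 8 → queue [6, 15, 5, 7]
Visit 6 → queue [15, 5, 7]
Visit 15 → queue [5, 7]
Visit 5 → queue [7]
Visit 7 → queue []

14 9 1 12 11 13 10 3 2 4 8 6 15 5 7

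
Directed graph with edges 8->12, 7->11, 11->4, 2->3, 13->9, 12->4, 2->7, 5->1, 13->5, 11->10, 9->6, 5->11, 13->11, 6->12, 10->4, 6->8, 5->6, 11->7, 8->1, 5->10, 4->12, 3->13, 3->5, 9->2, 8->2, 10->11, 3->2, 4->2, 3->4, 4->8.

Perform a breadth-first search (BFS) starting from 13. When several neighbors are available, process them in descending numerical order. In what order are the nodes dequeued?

13 -> 11 -> 9 -> 5 -> 10 -> 7 -> 4 -> 6 -> 2 -> 1 -> 12 -> 8 -> 3

Visit 13; enqueue 11, 9, 5 → queue [11, 9, 5]
Visit 11; enqueue 10, 7, 4 → queue [9, 5, 10, 7, 4]
Visit 9; enqueue 6, 2 → queue [5, 10, 7, 4, 6, 2]
Visit 5; enqueue 1 → queue [10, 7, 4, 6, 2, 1]
Visit 10 → queue [7, 4, 6, 2, 1]
Visit 7 → queue [4, 6, 2, 1]
Visit 4; enqueue 12, 8 → queue [6, 2, 1, 12, 8]
Visit 6 → queue [2, 1, 12, 8]
Visit 2; enqueue 3 → queue [1, 12, 8, 3]
Visit 1 → queue [12, 8, 3]
Visit 12 → queue [8, 3]
Visit 8 → queue [3]
Visit 3 → queue []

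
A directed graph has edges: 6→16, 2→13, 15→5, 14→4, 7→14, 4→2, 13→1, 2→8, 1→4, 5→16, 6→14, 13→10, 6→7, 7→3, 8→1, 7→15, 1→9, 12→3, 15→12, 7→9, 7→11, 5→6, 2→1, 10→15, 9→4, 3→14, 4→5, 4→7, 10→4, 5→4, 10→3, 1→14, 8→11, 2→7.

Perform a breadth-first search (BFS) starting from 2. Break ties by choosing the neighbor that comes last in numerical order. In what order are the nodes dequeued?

2 → 13 → 8 → 7 → 1 → 10 → 11 → 15 → 14 → 9 → 3 → 4 → 12 → 5 → 16 → 6

Visit 2; enqueue 13, 8, 7, 1 → queue [13, 8, 7, 1]
Visit 13; enqueue 10 → queue [8, 7, 1, 10]
Visit 8; enqueue 11 → queue [7, 1, 10, 11]
Visit 7; enqueue 15, 14, 9, 3 → queue [1, 10, 11, 15, 14, 9, 3]
Visit 1; enqueue 4 → queue [10, 11, 15, 14, 9, 3, 4]
Visit 10 → queue [11, 15, 14, 9, 3, 4]
Visit 11 → queue [15, 14, 9, 3, 4]
Visit 15; enqueue 12, 5 → queue [14, 9, 3, 4, 12, 5]
Visit 14 → queue [9, 3, 4, 12, 5]
Visit 9 → queue [3, 4, 12, 5]
Visit 3 → queue [4, 12, 5]
Visit 4 → queue [12, 5]
Visit 12 → queue [5]
Visit 5; enqueue 16, 6 → queue [16, 6]
Visit 16 → queue [6]
Visit 6 → queue []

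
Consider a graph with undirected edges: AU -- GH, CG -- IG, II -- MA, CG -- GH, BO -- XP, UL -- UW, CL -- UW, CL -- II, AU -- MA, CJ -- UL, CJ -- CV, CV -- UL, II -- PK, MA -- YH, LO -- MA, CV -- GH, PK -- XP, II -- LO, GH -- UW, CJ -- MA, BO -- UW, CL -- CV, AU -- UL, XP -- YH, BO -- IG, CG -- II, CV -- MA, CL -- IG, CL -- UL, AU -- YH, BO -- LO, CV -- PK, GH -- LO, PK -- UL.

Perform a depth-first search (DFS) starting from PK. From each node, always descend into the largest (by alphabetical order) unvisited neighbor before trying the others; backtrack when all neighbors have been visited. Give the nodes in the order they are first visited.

PK XP YH MA LO II CL UW UL CV GH CG IG BO AU CJ

Visit PK
PK → XP
XP → YH
YH → MA
MA → LO
LO → II
II → CL
CL → UW
UW → UL
UL → CV
CV → GH
GH → CG
CG → IG
IG → BO
GH → AU
CV → CJ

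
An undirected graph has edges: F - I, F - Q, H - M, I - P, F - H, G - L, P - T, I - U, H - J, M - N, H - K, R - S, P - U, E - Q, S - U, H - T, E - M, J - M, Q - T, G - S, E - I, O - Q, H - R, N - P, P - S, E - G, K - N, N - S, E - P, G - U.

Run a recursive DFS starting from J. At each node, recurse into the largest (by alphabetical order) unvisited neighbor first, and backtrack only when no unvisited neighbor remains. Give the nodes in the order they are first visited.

J → M → N → S → U → P → T → Q → O → F → I → E → G → L → H → R → K

Visit J
J → M
M → N
N → S
S → U
U → P
P → T
T → Q
Q → O
Q → F
F → I
I → E
E → G
G → L
F → H
H → R
H → K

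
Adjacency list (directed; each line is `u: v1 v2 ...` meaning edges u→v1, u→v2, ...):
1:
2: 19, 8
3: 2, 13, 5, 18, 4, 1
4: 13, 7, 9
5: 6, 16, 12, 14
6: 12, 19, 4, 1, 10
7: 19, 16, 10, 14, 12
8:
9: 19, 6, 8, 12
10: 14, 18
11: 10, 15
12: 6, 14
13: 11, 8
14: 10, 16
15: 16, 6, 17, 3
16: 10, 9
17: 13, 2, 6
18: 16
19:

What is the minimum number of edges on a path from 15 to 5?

2

Level 0: 15
Level 1: 3, 6, 16, 17
Level 2: 1, 2, 4, 5, 9, 10, 12, 13, 18, 19
Level 3: 7, 8, 11, 14
5 first appears at level 2.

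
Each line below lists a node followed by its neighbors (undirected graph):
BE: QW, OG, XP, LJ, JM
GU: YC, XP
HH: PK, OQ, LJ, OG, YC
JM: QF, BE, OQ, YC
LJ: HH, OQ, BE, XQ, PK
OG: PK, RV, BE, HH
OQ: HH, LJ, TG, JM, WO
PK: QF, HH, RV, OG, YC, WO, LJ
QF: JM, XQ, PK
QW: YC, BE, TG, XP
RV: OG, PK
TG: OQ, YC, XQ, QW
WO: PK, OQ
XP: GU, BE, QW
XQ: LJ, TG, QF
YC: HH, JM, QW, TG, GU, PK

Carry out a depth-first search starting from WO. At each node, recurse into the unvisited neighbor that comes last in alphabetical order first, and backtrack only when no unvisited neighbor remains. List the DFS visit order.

WO, PK, YC, TG, XQ, QF, JM, OQ, LJ, HH, OG, RV, BE, XP, QW, GU

Visit WO
WO → PK
PK → YC
YC → TG
TG → XQ
XQ → QF
QF → JM
JM → OQ
OQ → LJ
LJ → HH
HH → OG
OG → RV
OG → BE
BE → XP
XP → QW
XP → GU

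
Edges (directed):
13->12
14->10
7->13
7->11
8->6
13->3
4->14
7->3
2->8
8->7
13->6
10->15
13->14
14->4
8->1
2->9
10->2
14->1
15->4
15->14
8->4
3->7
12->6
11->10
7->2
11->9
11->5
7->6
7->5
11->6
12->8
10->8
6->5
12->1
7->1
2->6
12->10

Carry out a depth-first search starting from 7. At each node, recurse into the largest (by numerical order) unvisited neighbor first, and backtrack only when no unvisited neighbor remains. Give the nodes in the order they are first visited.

7 13 14 10 15 4 8 6 5 1 2 9 12 3 11

Visit 7
7 → 13
13 → 14
14 → 10
10 → 15
15 → 4
10 → 8
8 → 6
6 → 5
8 → 1
10 → 2
2 → 9
13 → 12
13 → 3
7 → 11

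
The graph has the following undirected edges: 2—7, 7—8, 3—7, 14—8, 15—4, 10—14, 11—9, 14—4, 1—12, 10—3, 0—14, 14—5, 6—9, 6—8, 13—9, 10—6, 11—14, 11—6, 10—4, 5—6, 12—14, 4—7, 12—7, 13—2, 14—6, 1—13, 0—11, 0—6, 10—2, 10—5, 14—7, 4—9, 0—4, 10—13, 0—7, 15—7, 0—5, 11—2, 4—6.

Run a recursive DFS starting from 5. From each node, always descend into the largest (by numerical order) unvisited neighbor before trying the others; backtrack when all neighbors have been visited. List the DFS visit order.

5 -> 14 -> 12 -> 7 -> 15 -> 4 -> 10 -> 13 -> 9 -> 11 -> 6 -> 8 -> 0 -> 2 -> 1 -> 3

Visit 5
5 → 14
14 → 12
12 → 7
7 → 15
15 → 4
4 → 10
10 → 13
13 → 9
9 → 11
11 → 6
6 → 8
6 → 0
11 → 2
13 → 1
10 → 3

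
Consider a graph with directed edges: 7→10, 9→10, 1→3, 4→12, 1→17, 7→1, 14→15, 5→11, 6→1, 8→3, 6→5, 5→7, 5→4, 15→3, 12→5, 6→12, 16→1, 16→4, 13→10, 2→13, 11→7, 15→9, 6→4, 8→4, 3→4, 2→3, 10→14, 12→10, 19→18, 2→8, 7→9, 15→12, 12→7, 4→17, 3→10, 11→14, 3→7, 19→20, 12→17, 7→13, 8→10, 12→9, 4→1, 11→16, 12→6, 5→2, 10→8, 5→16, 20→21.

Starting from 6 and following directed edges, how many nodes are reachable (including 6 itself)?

BFS from 6 visits: 6, 1, 4, 5, 12, 3, 17, 2, 7, 11, 16, 9, 10, 8, 13, 14, 15
Reachable nodes: 17 of 21 total.

17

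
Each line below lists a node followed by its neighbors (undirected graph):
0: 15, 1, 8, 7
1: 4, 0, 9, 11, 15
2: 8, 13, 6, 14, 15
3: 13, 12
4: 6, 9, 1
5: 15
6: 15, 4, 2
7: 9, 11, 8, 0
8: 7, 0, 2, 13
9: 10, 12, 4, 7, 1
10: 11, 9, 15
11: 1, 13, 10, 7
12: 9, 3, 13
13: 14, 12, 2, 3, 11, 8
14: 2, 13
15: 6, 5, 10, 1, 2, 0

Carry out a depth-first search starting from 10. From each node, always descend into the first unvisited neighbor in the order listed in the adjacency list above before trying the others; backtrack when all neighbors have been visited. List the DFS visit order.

10 -> 11 -> 1 -> 4 -> 6 -> 15 -> 5 -> 2 -> 8 -> 7 -> 9 -> 12 -> 3 -> 13 -> 14 -> 0

Visit 10
10 → 11
11 → 1
1 → 4
4 → 6
6 → 15
15 → 5
15 → 2
2 → 8
8 → 7
7 → 9
9 → 12
12 → 3
3 → 13
13 → 14
7 → 0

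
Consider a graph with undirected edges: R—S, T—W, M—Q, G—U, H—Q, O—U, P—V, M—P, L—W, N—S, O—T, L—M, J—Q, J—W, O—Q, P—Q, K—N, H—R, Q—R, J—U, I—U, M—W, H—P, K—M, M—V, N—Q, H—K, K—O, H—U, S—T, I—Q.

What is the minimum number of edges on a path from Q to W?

Level 0: Q
Level 1: H, I, J, M, N, O, P, R
Level 2: K, L, S, T, U, V, W
Level 3: G
W first appears at level 2.

2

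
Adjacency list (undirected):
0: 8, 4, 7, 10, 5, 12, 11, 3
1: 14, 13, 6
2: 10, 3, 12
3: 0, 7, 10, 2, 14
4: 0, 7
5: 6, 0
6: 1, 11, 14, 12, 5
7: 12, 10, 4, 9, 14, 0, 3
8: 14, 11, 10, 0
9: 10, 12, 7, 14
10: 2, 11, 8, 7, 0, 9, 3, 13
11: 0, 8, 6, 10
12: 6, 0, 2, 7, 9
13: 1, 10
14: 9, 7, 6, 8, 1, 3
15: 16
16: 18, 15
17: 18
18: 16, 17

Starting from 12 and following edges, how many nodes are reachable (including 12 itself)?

15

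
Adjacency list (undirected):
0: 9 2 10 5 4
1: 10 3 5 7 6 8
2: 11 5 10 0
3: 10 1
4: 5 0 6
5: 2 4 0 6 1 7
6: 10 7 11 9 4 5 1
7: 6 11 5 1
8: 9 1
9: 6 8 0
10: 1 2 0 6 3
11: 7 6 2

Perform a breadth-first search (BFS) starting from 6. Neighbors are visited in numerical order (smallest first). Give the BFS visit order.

6, 1, 4, 5, 7, 9, 10, 11, 3, 8, 0, 2

Visit 6; enqueue 1, 4, 5, 7, 9, 10, 11 → queue [1, 4, 5, 7, 9, 10, 11]
Visit 1; enqueue 3, 8 → queue [4, 5, 7, 9, 10, 11, 3, 8]
Visit 4; enqueue 0 → queue [5, 7, 9, 10, 11, 3, 8, 0]
Visit 5; enqueue 2 → queue [7, 9, 10, 11, 3, 8, 0, 2]
Visit 7 → queue [9, 10, 11, 3, 8, 0, 2]
Visit 9 → queue [10, 11, 3, 8, 0, 2]
Visit 10 → queue [11, 3, 8, 0, 2]
Visit 11 → queue [3, 8, 0, 2]
Visit 3 → queue [8, 0, 2]
Visit 8 → queue [0, 2]
Visit 0 → queue [2]
Visit 2 → queue []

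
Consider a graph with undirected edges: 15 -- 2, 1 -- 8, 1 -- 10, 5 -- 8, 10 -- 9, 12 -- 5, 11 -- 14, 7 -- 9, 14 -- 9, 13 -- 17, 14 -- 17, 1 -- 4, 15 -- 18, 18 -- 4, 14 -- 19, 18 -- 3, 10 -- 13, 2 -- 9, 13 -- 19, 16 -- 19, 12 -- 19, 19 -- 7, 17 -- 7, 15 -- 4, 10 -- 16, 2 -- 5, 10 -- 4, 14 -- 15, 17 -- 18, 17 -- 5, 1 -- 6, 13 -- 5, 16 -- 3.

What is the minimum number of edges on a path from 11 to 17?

2

Level 0: 11
Level 1: 14
Level 2: 9, 15, 17, 19
Level 3: 2, 4, 5, 7, 10, 12, 13, 16, 18
Level 4: 1, 3, 8
Level 5: 6
17 first appears at level 2.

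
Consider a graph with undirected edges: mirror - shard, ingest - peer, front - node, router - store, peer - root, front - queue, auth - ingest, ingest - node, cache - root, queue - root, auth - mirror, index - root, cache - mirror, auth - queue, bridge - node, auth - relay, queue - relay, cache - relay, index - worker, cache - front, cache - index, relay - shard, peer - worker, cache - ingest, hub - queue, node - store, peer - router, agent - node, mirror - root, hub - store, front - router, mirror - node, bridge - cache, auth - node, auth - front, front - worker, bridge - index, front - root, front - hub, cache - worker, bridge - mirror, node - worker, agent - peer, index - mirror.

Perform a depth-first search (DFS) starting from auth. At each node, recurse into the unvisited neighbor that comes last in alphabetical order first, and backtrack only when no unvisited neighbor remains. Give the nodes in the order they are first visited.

Visit auth
auth → relay
relay → shard
shard → mirror
mirror → root
root → queue
queue → hub
hub → store
store → router
router → peer
peer → worker
worker → node
node → ingest
ingest → cache
cache → index
index → bridge
cache → front
node → agent

auth → relay → shard → mirror → root → queue → hub → store → router → peer → worker → node → ingest → cache → index → bridge → front → agent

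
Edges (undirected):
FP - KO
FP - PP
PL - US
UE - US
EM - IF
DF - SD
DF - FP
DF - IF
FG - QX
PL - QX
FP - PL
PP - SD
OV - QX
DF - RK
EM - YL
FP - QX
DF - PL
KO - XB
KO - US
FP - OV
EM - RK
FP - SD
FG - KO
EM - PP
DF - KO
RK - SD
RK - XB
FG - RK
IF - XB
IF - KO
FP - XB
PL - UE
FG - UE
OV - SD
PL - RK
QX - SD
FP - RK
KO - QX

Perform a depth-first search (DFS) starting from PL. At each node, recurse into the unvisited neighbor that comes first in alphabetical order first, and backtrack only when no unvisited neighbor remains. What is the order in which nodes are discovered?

Visit PL
PL → DF
DF → FP
FP → KO
KO → FG
FG → QX
QX → OV
OV → SD
SD → PP
PP → EM
EM → IF
IF → XB
XB → RK
EM → YL
FG → UE
UE → US

PL -> DF -> FP -> KO -> FG -> QX -> OV -> SD -> PP -> EM -> IF -> XB -> RK -> YL -> UE -> US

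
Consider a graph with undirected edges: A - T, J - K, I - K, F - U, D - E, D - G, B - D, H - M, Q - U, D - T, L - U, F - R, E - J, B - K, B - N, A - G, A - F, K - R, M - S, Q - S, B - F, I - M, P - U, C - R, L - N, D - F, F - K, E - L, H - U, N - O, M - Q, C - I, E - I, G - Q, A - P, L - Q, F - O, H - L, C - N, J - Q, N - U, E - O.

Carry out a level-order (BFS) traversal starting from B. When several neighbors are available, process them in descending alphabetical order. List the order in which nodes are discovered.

B, N, K, F, D, U, O, L, C, R, J, I, A, T, G, E, Q, P, H, M, S

Visit B; enqueue N, K, F, D → queue [N, K, F, D]
Visit N; enqueue U, O, L, C → queue [K, F, D, U, O, L, C]
Visit K; enqueue R, J, I → queue [F, D, U, O, L, C, R, J, I]
Visit F; enqueue A → queue [D, U, O, L, C, R, J, I, A]
Visit D; enqueue T, G, E → queue [U, O, L, C, R, J, I, A, T, G, E]
Visit U; enqueue Q, P, H → queue [O, L, C, R, J, I, A, T, G, E, Q, P, H]
Visit O → queue [L, C, R, J, I, A, T, G, E, Q, P, H]
Visit L → queue [C, R, J, I, A, T, G, E, Q, P, H]
Visit C → queue [R, J, I, A, T, G, E, Q, P, H]
Visit R → queue [J, I, A, T, G, E, Q, P, H]
Visit J → queue [I, A, T, G, E, Q, P, H]
Visit I; enqueue M → queue [A, T, G, E, Q, P, H, M]
Visit A → queue [T, G, E, Q, P, H, M]
Visit T → queue [G, E, Q, P, H, M]
Visit G → queue [E, Q, P, H, M]
Visit E → queue [Q, P, H, M]
Visit Q; enqueue S → queue [P, H, M, S]
Visit P → queue [H, M, S]
Visit H → queue [M, S]
Visit M → queue [S]
Visit S → queue []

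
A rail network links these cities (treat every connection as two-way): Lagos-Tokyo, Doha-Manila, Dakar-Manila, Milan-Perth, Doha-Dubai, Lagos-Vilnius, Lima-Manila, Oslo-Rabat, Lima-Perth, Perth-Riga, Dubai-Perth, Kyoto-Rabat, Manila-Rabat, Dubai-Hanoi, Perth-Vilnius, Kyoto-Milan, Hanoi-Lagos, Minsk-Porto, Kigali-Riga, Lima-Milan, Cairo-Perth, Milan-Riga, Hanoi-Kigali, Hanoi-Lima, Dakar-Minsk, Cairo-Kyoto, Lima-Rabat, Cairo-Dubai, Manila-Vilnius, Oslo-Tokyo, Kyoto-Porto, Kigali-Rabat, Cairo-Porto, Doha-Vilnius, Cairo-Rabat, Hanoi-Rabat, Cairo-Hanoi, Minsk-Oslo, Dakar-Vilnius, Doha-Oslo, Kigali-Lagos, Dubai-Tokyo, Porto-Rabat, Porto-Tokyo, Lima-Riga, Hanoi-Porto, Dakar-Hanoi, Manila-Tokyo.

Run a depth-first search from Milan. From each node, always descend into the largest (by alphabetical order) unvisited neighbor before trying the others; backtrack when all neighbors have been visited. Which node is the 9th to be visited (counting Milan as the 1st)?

Oslo

Visit Milan
Milan → Riga
Riga → Perth
Perth → Vilnius
Vilnius → Manila
Manila → Tokyo
Tokyo → Porto
Porto → Rabat
Rabat → Oslo
Oslo → Minsk
Minsk → Dakar
Dakar → Hanoi
Hanoi → Lima
Hanoi → Lagos
Lagos → Kigali
Hanoi → Dubai
Dubai → Doha
Dubai → Cairo
Cairo → Kyoto

Visit order: Milan, Riga, Perth, Vilnius, Manila, Tokyo, Porto, Rabat, Oslo, Minsk, Dakar, Hanoi, Lima, Lagos, Kigali, Dubai, Doha, Cairo, Kyoto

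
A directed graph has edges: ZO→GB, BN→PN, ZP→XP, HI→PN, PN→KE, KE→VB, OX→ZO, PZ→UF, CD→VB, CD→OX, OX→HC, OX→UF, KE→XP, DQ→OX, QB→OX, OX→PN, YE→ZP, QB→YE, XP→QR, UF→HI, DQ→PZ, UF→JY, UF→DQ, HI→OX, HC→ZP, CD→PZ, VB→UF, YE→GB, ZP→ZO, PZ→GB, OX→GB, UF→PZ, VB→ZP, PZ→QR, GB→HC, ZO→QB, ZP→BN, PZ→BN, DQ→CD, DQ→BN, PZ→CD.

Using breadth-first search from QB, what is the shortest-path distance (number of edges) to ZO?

2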